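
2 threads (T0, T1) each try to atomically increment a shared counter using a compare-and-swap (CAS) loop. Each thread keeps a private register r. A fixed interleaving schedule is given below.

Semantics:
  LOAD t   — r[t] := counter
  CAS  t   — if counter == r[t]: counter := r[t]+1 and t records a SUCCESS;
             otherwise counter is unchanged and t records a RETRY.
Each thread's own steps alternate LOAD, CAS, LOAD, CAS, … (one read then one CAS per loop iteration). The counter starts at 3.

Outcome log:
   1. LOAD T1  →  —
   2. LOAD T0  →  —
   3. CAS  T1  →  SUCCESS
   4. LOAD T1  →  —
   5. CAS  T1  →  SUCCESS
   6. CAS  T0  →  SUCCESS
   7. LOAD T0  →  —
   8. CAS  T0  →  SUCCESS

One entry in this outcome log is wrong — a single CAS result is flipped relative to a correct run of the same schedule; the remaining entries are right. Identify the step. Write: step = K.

step = 6

Re-executing:
1. LOAD T1 → mem=3 r[T1]=3 [LOAD]
2. LOAD T0 → mem=3 r[T0]=3 [LOAD]
3. CAS T1 → mem=4 r[T1]=3 [OK]
4. LOAD T1 → mem=4 r[T1]=4 [LOAD]
5. CAS T1 → mem=5 r[T1]=4 [OK]
6. CAS T0 → mem=5 r[T0]=3 [RETRY]
7. LOAD T0 → mem=5 r[T0]=5 [LOAD]
8. CAS T0 → mem=6 r[T0]=5 [OK]
Log disagrees first at step 6.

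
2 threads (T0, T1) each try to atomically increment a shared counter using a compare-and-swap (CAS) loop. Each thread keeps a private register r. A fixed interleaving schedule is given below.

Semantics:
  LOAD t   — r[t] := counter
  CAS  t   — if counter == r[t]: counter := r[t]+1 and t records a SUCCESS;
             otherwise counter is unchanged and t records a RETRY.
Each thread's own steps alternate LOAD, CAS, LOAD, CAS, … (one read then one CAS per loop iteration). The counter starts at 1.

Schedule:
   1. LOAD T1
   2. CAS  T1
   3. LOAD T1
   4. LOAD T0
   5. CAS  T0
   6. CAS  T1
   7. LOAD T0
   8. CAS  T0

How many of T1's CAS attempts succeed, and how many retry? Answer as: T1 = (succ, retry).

T1 = (1, 1)

#1 T1 reads 1
#2 T1 CAS(1→2) writes; counter now 2
#3 T1 reads 2
#4 T0 reads 2
#5 T0 CAS(2→3) writes; counter now 3
#6 T1 CAS(2→3) fails; counter now 3
#7 T0 reads 3
#8 T0 CAS(3→4) writes; counter now 4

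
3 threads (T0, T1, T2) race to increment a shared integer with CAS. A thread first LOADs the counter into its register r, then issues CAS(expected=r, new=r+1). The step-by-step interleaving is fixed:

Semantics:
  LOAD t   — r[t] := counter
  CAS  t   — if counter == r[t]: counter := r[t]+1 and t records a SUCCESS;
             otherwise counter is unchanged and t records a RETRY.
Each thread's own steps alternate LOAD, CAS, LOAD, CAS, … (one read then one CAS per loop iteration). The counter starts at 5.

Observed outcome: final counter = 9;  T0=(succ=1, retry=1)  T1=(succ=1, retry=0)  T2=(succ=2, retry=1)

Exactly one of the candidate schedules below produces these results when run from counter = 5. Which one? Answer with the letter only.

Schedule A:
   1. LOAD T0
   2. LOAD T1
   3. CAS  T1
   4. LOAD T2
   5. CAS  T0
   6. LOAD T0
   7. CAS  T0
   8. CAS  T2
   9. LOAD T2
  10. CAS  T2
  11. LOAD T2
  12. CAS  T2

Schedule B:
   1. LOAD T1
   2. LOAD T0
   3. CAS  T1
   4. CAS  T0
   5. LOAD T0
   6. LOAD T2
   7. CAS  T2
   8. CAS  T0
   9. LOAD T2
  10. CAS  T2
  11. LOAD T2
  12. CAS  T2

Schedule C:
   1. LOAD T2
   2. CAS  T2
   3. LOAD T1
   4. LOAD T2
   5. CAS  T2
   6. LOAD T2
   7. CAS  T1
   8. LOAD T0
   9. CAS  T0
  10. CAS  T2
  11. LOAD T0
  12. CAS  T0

Tracing schedule A:
1. LOAD T0 → mem=5 r[T0]=5 [LOAD]
2. LOAD T1 → mem=5 r[T1]=5 [LOAD]
3. CAS T1 → mem=6 r[T1]=5 [OK]
4. LOAD T2 → mem=6 r[T2]=6 [LOAD]
5. CAS T0 → mem=6 r[T0]=5 [RETRY]
6. LOAD T0 → mem=6 r[T0]=6 [LOAD]
7. CAS T0 → mem=7 r[T0]=6 [OK]
8. CAS T2 → mem=7 r[T2]=6 [RETRY]
9. LOAD T2 → mem=7 r[T2]=7 [LOAD]
10. CAS T2 → mem=8 r[T2]=7 [OK]
11. LOAD T2 → mem=8 r[T2]=8 [LOAD]
12. CAS T2 → mem=9 r[T2]=8 [OK]

A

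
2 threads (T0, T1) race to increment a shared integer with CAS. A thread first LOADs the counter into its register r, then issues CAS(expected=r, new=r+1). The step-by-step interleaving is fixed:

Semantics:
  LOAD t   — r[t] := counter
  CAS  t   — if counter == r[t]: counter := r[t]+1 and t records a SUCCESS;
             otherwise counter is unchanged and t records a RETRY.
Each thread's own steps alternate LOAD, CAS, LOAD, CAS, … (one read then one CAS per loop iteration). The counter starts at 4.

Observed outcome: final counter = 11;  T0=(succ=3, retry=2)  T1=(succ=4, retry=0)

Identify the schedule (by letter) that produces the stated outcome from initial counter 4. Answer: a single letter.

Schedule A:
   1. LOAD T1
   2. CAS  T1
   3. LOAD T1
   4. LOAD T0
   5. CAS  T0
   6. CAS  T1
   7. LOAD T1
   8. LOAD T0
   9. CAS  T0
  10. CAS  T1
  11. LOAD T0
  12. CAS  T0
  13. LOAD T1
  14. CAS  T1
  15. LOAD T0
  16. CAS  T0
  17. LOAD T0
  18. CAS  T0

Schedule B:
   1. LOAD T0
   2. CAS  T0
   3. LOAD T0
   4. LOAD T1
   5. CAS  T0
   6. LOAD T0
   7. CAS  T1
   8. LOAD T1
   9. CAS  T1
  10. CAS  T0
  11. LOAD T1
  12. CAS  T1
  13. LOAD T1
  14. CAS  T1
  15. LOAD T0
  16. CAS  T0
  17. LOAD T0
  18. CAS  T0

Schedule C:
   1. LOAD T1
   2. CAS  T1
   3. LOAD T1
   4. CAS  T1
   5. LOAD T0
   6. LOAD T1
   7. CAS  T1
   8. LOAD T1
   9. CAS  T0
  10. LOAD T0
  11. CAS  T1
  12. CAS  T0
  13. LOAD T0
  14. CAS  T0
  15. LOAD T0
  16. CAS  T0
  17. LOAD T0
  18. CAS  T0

Tracing schedule C:
step 1: T1 LOAD ⇒ load; ctr=4 reg=4
step 2: T1 CAS ⇒ ok; ctr=5 reg=4
step 3: T1 LOAD ⇒ load; ctr=5 reg=5
step 4: T1 CAS ⇒ ok; ctr=6 reg=5
step 5: T0 LOAD ⇒ load; ctr=6 reg=6
step 6: T1 LOAD ⇒ load; ctr=6 reg=6
step 7: T1 CAS ⇒ ok; ctr=7 reg=6
step 8: T1 LOAD ⇒ load; ctr=7 reg=7
step 9: T0 CAS ⇒ retry; ctr=7 reg=6
step 10: T0 LOAD ⇒ load; ctr=7 reg=7
step 11: T1 CAS ⇒ ok; ctr=8 reg=7
step 12: T0 CAS ⇒ retry; ctr=8 reg=7
step 13: T0 LOAD ⇒ load; ctr=8 reg=8
step 14: T0 CAS ⇒ ok; ctr=9 reg=8
step 15: T0 LOAD ⇒ load; ctr=9 reg=9
step 16: T0 CAS ⇒ ok; ctr=10 reg=9
step 17: T0 LOAD ⇒ load; ctr=10 reg=10
step 18: T0 CAS ⇒ ok; ctr=11 reg=10

C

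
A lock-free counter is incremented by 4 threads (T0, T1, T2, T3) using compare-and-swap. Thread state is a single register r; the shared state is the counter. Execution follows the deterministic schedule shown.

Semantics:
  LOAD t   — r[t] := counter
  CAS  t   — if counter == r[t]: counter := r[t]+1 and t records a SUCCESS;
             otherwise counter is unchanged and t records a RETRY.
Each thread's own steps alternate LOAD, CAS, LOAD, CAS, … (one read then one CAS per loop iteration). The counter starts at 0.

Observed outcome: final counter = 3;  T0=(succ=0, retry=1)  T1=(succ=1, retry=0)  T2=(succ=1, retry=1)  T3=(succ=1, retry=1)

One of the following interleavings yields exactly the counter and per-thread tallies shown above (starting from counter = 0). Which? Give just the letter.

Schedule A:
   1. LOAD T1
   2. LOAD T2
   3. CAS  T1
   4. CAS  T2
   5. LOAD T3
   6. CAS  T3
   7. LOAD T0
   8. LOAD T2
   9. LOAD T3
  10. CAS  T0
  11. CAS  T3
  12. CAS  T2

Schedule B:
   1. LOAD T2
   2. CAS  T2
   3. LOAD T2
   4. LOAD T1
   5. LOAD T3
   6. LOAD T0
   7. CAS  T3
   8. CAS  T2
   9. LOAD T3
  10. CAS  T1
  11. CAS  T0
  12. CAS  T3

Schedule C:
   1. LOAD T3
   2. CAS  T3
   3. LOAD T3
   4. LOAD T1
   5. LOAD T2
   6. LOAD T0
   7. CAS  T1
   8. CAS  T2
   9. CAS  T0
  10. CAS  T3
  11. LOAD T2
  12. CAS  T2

Simulating candidate C:
1. LOAD T3 → mem=0 r[T3]=0 [LOAD]
2. CAS T3 → mem=1 r[T3]=0 [OK]
3. LOAD T3 → mem=1 r[T3]=1 [LOAD]
4. LOAD T1 → mem=1 r[T1]=1 [LOAD]
5. LOAD T2 → mem=1 r[T2]=1 [LOAD]
6. LOAD T0 → mem=1 r[T0]=1 [LOAD]
7. CAS T1 → mem=2 r[T1]=1 [OK]
8. CAS T2 → mem=2 r[T2]=1 [RETRY]
9. CAS T0 → mem=2 r[T0]=1 [RETRY]
10. CAS T3 → mem=2 r[T3]=1 [RETRY]
11. LOAD T2 → mem=2 r[T2]=2 [LOAD]
12. CAS T2 → mem=3 r[T2]=2 [OK]

C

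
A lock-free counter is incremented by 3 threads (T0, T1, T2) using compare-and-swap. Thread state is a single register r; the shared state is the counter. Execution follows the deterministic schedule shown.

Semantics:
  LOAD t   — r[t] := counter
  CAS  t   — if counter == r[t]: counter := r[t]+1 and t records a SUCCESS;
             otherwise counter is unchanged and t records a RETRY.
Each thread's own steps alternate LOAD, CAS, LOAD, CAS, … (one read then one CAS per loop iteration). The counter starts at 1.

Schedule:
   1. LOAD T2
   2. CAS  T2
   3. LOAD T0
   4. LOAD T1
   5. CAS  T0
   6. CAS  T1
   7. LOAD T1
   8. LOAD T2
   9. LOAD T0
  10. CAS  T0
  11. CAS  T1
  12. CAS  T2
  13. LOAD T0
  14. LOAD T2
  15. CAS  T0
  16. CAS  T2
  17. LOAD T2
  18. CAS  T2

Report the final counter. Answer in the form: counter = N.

#1 T2 reads 1
#2 T2 CAS(1→2) writes; counter now 2
#3 T0 reads 2
#4 T1 reads 2
#5 T0 CAS(2→3) writes; counter now 3
#6 T1 CAS(2→3) fails; counter now 3
#7 T1 reads 3
#8 T2 reads 3
#9 T0 reads 3
#10 T0 CAS(3→4) writes; counter now 4
#11 T1 CAS(3→4) fails; counter now 4
#12 T2 CAS(3→4) fails; counter now 4
#13 T0 reads 4
#14 T2 reads 4
#15 T0 CAS(4→5) writes; counter now 5
#16 T2 CAS(4→5) fails; counter now 5
#17 T2 reads 5
#18 T2 CAS(5→6) writes; counter now 6

counter = 6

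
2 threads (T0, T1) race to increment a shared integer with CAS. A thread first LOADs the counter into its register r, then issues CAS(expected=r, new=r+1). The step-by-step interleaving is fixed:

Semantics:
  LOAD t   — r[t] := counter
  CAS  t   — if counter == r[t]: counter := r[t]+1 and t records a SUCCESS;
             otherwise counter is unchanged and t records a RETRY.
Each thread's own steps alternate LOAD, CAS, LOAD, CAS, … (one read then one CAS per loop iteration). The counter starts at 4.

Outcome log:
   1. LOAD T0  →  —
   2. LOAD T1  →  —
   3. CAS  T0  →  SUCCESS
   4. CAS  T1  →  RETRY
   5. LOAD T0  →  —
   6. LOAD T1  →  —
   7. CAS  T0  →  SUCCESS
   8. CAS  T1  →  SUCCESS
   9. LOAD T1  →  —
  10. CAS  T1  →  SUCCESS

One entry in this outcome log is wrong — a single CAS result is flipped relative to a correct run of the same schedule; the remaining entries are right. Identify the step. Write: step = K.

Re-executing:
[1] T0.load  rd  (counter 4, T0.r 4)
[2] T1.load  rd  (counter 4, T1.r 4)
[3] T0.cas  hit  (counter 5, T0.r 4)
[4] T1.cas  miss  (counter 5, T1.r 4)
[5] T0.load  rd  (counter 5, T0.r 5)
[6] T1.load  rd  (counter 5, T1.r 5)
[7] T0.cas  hit  (counter 6, T0.r 5)
[8] T1.cas  miss  (counter 6, T1.r 5)
[9] T1.load  rd  (counter 6, T1.r 6)
[10] T1.cas  hit  (counter 7, T1.r 6)
Log disagrees first at step 8.

step = 8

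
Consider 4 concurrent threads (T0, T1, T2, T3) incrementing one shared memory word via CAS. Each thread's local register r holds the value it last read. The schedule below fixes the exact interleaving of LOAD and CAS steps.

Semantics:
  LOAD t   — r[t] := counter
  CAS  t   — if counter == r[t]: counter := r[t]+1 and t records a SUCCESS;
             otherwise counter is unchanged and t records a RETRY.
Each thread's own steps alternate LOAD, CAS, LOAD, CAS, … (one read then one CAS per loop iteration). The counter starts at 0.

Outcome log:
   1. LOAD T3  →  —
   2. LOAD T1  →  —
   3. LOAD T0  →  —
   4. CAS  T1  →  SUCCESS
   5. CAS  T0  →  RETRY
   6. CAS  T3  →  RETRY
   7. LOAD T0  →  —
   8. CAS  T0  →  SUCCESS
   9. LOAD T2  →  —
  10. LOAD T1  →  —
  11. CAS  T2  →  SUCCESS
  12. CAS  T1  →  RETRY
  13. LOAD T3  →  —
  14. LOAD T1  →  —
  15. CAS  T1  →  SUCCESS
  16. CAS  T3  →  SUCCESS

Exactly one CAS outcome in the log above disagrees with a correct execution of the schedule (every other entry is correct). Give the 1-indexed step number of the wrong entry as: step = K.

step = 16

Re-executing:
   1) LOAD T3:  M=0  r_T3=0
   2) LOAD T1:  M=0  r_T1=0
   3) LOAD T0:  M=0  r_T0=0
   4) CAS  T1:  M=1  r_T1=0 ✓
   5) CAS  T0:  M=1  r_T0=0 ✗
   6) CAS  T3:  M=1  r_T3=0 ✗
   7) LOAD T0:  M=1  r_T0=1
   8) CAS  T0:  M=2  r_T0=1 ✓
   9) LOAD T2:  M=2  r_T2=2
  10) LOAD T1:  M=2  r_T1=2
  11) CAS  T2:  M=3  r_T2=2 ✓
  12) CAS  T1:  M=3  r_T1=2 ✗
  13) LOAD T3:  M=3  r_T3=3
  14) LOAD T1:  M=3  r_T1=3
  15) CAS  T1:  M=4  r_T1=3 ✓
  16) CAS  T3:  M=4  r_T3=3 ✗
Flip is step 16.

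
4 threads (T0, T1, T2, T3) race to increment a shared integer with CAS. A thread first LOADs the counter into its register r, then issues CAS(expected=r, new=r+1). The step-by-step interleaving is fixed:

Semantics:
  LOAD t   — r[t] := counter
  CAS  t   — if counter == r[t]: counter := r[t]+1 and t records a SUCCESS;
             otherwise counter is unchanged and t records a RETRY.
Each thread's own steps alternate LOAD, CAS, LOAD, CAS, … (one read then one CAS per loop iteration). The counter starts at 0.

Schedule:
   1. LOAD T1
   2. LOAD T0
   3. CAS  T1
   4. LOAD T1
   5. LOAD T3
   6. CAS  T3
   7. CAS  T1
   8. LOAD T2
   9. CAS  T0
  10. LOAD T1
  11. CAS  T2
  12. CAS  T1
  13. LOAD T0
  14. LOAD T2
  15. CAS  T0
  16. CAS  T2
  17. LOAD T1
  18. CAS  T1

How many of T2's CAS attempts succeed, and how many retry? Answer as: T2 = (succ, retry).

T1 LOAD — after: cnt=0, r=0 — load
T0 LOAD — after: cnt=0, r=0 — load
T1 CAS — after: cnt=1, r=0 — ok
T1 LOAD — after: cnt=1, r=1 — load
T3 LOAD — after: cnt=1, r=1 — load
T3 CAS — after: cnt=2, r=1 — ok
T1 CAS — after: cnt=2, r=1 — retry
T2 LOAD — after: cnt=2, r=2 — load
T0 CAS — after: cnt=2, r=0 — retry
T1 LOAD — after: cnt=2, r=2 — load
T2 CAS — after: cnt=3, r=2 — ok
T1 CAS — after: cnt=3, r=2 — retry
T0 LOAD — after: cnt=3, r=3 — load
T2 LOAD — after: cnt=3, r=3 — load
T0 CAS — after: cnt=4, r=3 — ok
T2 CAS — after: cnt=4, r=3 — retry
T1 LOAD — after: cnt=4, r=4 — load
T1 CAS — after: cnt=5, r=4 — ok

T2 = (1, 1)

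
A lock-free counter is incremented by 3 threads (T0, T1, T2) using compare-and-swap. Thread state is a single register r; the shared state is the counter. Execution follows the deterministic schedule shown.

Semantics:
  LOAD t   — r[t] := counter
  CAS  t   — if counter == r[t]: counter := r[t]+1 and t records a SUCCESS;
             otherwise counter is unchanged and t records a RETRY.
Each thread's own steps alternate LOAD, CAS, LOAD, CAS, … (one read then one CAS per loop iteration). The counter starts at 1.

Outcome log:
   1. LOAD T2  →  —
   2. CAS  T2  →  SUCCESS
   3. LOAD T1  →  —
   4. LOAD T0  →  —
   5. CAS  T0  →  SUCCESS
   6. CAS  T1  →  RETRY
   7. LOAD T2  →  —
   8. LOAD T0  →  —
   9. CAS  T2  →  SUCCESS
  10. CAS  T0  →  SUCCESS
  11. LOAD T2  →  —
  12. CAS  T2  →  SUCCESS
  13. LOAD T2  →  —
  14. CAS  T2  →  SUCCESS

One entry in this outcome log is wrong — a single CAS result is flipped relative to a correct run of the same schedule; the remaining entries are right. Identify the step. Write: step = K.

Re-executing:
step 1: T2 LOAD ⇒ load; ctr=1 reg=1
step 2: T2 CAS ⇒ ok; ctr=2 reg=1
step 3: T1 LOAD ⇒ load; ctr=2 reg=2
step 4: T0 LOAD ⇒ load; ctr=2 reg=2
step 5: T0 CAS ⇒ ok; ctr=3 reg=2
step 6: T1 CAS ⇒ retry; ctr=3 reg=2
step 7: T2 LOAD ⇒ load; ctr=3 reg=3
step 8: T0 LOAD ⇒ load; ctr=3 reg=3
step 9: T2 CAS ⇒ ok; ctr=4 reg=3
step 10: T0 CAS ⇒ retry; ctr=4 reg=3
step 11: T2 LOAD ⇒ load; ctr=4 reg=4
step 12: T2 CAS ⇒ ok; ctr=5 reg=4
step 13: T2 LOAD ⇒ load; ctr=5 reg=5
step 14: T2 CAS ⇒ ok; ctr=6 reg=5
Log disagrees first at step 10.

step = 10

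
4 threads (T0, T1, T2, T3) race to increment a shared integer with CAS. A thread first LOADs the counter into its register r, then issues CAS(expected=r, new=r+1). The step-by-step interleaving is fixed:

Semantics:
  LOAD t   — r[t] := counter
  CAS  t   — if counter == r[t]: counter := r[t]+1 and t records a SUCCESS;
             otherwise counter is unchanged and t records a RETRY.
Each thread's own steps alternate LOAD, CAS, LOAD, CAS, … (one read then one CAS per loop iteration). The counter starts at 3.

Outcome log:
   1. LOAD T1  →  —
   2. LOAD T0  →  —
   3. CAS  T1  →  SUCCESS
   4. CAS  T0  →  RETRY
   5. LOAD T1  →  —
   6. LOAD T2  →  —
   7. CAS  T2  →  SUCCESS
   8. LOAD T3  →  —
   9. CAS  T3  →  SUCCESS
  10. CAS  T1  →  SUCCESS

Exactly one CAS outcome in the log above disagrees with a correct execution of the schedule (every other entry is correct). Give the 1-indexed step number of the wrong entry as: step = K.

step = 10

Re-executing:
step 1: T1 LOAD ⇒ load; ctr=3 reg=3
step 2: T0 LOAD ⇒ load; ctr=3 reg=3
step 3: T1 CAS ⇒ ok; ctr=4 reg=3
step 4: T0 CAS ⇒ retry; ctr=4 reg=3
step 5: T1 LOAD ⇒ load; ctr=4 reg=4
step 6: T2 LOAD ⇒ load; ctr=4 reg=4
step 7: T2 CAS ⇒ ok; ctr=5 reg=4
step 8: T3 LOAD ⇒ load; ctr=5 reg=5
step 9: T3 CAS ⇒ ok; ctr=6 reg=5
step 10: T1 CAS ⇒ retry; ctr=6 reg=4
Mismatch at 10.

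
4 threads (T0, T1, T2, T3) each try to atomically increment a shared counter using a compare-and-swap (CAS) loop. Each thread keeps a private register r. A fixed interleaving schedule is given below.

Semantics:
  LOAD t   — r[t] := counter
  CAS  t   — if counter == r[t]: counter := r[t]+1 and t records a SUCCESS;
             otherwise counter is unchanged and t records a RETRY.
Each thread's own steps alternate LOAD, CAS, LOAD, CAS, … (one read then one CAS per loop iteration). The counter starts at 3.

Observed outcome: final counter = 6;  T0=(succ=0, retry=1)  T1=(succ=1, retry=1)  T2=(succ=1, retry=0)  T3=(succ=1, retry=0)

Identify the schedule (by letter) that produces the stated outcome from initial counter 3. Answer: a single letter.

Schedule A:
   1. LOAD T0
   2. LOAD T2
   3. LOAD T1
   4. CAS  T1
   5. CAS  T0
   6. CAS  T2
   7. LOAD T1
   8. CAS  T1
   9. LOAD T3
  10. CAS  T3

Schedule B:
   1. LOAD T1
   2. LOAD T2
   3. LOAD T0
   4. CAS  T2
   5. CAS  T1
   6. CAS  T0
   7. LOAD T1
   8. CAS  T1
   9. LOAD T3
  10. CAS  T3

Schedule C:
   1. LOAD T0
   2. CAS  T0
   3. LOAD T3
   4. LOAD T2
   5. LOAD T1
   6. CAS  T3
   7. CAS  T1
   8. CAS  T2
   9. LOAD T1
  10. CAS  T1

B

Tracing schedule B:
   1) LOAD T1:  M=3  r_T1=3
   2) LOAD T2:  M=3  r_T2=3
   3) LOAD T0:  M=3  r_T0=3
   4) CAS  T2:  M=4  r_T2=3 ✓
   5) CAS  T1:  M=4  r_T1=3 ✗
   6) CAS  T0:  M=4  r_T0=3 ✗
   7) LOAD T1:  M=4  r_T1=4
   8) CAS  T1:  M=5  r_T1=4 ✓
   9) LOAD T3:  M=5  r_T3=5
  10) CAS  T3:  M=6  r_T3=5 ✓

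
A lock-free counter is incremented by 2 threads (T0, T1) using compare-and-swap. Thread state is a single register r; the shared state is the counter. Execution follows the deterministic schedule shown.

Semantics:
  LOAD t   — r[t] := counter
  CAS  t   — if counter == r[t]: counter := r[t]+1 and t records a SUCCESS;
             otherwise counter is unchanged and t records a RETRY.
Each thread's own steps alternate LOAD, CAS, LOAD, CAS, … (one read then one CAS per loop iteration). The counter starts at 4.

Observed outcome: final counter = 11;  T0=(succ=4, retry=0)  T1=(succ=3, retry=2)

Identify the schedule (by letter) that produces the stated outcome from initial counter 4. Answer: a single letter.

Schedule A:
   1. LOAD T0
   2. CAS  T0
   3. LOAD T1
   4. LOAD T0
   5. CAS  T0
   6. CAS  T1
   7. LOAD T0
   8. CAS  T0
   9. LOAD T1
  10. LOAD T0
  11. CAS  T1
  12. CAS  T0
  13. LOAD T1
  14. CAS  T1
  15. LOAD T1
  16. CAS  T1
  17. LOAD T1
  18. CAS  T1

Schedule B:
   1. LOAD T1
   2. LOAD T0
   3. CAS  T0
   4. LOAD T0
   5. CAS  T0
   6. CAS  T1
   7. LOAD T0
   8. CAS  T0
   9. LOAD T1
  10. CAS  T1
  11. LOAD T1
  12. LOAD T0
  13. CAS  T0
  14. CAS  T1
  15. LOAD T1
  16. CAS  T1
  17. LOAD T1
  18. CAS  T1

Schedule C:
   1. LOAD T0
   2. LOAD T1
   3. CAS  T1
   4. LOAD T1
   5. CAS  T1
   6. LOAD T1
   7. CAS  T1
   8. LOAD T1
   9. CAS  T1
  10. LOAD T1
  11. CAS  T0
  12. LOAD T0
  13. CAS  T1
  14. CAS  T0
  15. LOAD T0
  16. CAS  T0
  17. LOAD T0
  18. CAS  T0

B

Tracing schedule B:
T1 LOAD — after: cnt=4, r=4 — load
T0 LOAD — after: cnt=4, r=4 — load
T0 CAS — after: cnt=5, r=4 — ok
T0 LOAD — after: cnt=5, r=5 — load
T0 CAS — after: cnt=6, r=5 — ok
T1 CAS — after: cnt=6, r=4 — retry
T0 LOAD — after: cnt=6, r=6 — load
T0 CAS — after: cnt=7, r=6 — ok
T1 LOAD — after: cnt=7, r=7 — load
T1 CAS — after: cnt=8, r=7 — ok
T1 LOAD — after: cnt=8, r=8 — load
T0 LOAD — after: cnt=8, r=8 — load
T0 CAS — after: cnt=9, r=8 — ok
T1 CAS — after: cnt=9, r=8 — retry
T1 LOAD — after: cnt=9, r=9 — load
T1 CAS — after: cnt=10, r=9 — ok
T1 LOAD — after: cnt=10, r=10 — load
T1 CAS — after: cnt=11, r=10 — ok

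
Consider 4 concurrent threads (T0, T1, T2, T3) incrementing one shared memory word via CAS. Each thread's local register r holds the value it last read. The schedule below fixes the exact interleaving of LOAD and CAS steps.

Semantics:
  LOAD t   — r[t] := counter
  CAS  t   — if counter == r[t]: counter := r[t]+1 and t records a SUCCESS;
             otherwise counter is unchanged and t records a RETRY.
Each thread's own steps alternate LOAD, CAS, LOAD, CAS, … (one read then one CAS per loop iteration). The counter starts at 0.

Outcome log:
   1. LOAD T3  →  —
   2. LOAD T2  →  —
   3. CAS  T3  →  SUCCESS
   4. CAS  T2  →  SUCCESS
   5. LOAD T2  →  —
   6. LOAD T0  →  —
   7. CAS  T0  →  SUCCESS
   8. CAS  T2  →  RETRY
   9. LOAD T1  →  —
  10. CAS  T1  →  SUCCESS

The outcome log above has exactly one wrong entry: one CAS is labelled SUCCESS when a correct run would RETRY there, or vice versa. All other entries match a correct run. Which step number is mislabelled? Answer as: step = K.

step = 4

Re-executing:
step 1: T3 LOAD ⇒ load; ctr=0 reg=0
step 2: T2 LOAD ⇒ load; ctr=0 reg=0
step 3: T3 CAS ⇒ ok; ctr=1 reg=0
step 4: T2 CAS ⇒ retry; ctr=1 reg=0
step 5: T2 LOAD ⇒ load; ctr=1 reg=1
step 6: T0 LOAD ⇒ load; ctr=1 reg=1
step 7: T0 CAS ⇒ ok; ctr=2 reg=1
step 8: T2 CAS ⇒ retry; ctr=2 reg=1
step 9: T1 LOAD ⇒ load; ctr=2 reg=2
step 10: T1 CAS ⇒ ok; ctr=3 reg=2
Mismatch at 4.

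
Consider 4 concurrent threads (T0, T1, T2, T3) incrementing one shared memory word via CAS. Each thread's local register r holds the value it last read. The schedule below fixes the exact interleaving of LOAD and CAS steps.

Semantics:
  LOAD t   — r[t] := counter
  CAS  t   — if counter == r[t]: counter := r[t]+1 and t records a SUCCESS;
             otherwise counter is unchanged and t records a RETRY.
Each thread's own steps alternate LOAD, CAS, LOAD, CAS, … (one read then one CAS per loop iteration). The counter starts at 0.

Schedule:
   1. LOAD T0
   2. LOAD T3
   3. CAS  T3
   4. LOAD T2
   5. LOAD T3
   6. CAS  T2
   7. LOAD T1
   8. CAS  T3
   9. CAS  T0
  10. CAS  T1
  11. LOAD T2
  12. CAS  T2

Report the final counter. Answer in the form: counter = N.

counter = 4

#1 T0 reads 0
#2 T3 reads 0
#3 T3 CAS(0→1) writes; counter now 1
#4 T2 reads 1
#5 T3 reads 1
#6 T2 CAS(1→2) writes; counter now 2
#7 T1 reads 2
#8 T3 CAS(1→2) fails; counter now 2
#9 T0 CAS(0→1) fails; counter now 2
#10 T1 CAS(2→3) writes; counter now 3
#11 T2 reads 3
#12 T2 CAS(3→4) writes; counter now 4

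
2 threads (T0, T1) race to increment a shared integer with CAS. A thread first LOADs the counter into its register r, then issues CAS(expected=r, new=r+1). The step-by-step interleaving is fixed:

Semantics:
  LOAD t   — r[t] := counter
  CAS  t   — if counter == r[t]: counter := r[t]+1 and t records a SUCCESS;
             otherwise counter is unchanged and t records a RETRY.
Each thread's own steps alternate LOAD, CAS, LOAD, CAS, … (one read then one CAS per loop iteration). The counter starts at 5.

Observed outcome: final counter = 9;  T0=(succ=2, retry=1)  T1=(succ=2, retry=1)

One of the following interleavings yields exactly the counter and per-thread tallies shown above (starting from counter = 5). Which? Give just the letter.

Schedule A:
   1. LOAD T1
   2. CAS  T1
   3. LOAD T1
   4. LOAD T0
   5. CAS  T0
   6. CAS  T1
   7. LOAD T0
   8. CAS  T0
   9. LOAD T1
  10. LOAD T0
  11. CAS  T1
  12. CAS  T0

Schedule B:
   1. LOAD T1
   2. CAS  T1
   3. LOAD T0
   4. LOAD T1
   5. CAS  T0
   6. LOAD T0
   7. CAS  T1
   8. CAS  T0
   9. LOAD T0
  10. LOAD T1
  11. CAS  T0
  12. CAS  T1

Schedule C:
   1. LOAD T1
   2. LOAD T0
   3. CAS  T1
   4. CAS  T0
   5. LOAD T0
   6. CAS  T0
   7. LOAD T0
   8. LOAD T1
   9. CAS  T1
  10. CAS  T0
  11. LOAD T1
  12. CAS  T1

Run A:
T1 LOAD — after: cnt=5, r=5 — load
T1 CAS — after: cnt=6, r=5 — ok
T1 LOAD — after: cnt=6, r=6 — load
T0 LOAD — after: cnt=6, r=6 — load
T0 CAS — after: cnt=7, r=6 — ok
T1 CAS — after: cnt=7, r=6 — retry
T0 LOAD — after: cnt=7, r=7 — load
T0 CAS — after: cnt=8, r=7 — ok
T1 LOAD — after: cnt=8, r=8 — load
T0 LOAD — after: cnt=8, r=8 — load
T1 CAS — after: cnt=9, r=8 — ok
T0 CAS — after: cnt=9, r=8 — retry

A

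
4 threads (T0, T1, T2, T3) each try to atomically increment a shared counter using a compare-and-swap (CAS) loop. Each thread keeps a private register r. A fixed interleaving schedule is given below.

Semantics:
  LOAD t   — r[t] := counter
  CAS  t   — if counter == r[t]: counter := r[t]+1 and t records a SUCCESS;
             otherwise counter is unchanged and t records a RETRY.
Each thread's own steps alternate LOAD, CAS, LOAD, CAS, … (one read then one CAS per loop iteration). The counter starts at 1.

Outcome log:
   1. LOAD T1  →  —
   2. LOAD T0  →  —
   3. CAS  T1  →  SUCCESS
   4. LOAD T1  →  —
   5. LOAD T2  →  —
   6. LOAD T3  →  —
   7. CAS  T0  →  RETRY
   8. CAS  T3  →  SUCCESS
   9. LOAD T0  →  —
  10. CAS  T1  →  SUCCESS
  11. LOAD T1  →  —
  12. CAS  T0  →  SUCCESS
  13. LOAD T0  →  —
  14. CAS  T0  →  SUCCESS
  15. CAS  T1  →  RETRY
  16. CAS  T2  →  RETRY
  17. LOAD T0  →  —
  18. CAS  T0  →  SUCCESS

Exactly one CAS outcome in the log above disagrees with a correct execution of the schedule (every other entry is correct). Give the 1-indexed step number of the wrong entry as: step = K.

step = 10

Re-executing:
[1] T1.load  rd  (counter 1, T1.r 1)
[2] T0.load  rd  (counter 1, T0.r 1)
[3] T1.cas  hit  (counter 2, T1.r 1)
[4] T1.load  rd  (counter 2, T1.r 2)
[5] T2.load  rd  (counter 2, T2.r 2)
[6] T3.load  rd  (counter 2, T3.r 2)
[7] T0.cas  miss  (counter 2, T0.r 1)
[8] T3.cas  hit  (counter 3, T3.r 2)
[9] T0.load  rd  (counter 3, T0.r 3)
[10] T1.cas  miss  (counter 3, T1.r 2)
[11] T1.load  rd  (counter 3, T1.r 3)
[12] T0.cas  hit  (counter 4, T0.r 3)
[13] T0.load  rd  (counter 4, T0.r 4)
[14] T0.cas  hit  (counter 5, T0.r 4)
[15] T1.cas  miss  (counter 5, T1.r 3)
[16] T2.cas  miss  (counter 5, T2.r 2)
[17] T0.load  rd  (counter 5, T0.r 5)
[18] T0.cas  hit  (counter 6, T0.r 5)
Flip is step 10.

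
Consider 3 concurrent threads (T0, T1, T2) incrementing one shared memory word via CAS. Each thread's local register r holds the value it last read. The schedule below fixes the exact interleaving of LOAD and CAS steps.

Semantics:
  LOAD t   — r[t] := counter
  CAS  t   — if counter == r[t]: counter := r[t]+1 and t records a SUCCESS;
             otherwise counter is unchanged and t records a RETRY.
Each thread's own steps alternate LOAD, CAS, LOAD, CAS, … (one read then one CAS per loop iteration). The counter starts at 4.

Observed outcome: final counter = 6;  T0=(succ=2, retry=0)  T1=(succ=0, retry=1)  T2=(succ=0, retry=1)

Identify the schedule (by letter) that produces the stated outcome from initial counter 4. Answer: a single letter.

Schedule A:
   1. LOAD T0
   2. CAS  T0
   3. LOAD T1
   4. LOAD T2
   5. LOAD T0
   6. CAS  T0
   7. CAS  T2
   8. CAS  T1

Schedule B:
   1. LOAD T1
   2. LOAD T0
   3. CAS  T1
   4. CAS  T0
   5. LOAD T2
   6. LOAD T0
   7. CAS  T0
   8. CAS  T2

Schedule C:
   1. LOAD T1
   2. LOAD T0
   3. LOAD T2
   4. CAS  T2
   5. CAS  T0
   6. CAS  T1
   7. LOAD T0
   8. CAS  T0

Tracing schedule A:
1. LOAD T0 → mem=4 r[T0]=4 [LOAD]
2. CAS T0 → mem=5 r[T0]=4 [OK]
3. LOAD T1 → mem=5 r[T1]=5 [LOAD]
4. LOAD T2 → mem=5 r[T2]=5 [LOAD]
5. LOAD T0 → mem=5 r[T0]=5 [LOAD]
6. CAS T0 → mem=6 r[T0]=5 [OK]
7. CAS T2 → mem=6 r[T2]=5 [RETRY]
8. CAS T1 → mem=6 r[T1]=5 [RETRY]

A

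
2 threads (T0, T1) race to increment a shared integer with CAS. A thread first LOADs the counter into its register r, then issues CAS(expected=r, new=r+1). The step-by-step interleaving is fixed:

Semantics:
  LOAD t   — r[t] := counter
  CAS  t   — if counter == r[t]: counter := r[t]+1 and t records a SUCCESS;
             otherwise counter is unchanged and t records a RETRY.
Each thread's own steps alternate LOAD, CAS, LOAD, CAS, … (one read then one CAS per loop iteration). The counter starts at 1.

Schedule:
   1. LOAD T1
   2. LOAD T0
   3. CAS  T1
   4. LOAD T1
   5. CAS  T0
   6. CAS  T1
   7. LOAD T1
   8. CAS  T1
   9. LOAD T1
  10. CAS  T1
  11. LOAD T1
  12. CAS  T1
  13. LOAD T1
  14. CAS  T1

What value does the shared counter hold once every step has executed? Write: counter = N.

counter = 7

1. LOAD T1 → mem=1 r[T1]=1 [LOAD]
2. LOAD T0 → mem=1 r[T0]=1 [LOAD]
3. CAS T1 → mem=2 r[T1]=1 [OK]
4. LOAD T1 → mem=2 r[T1]=2 [LOAD]
5. CAS T0 → mem=2 r[T0]=1 [RETRY]
6. CAS T1 → mem=3 r[T1]=2 [OK]
7. LOAD T1 → mem=3 r[T1]=3 [LOAD]
8. CAS T1 → mem=4 r[T1]=3 [OK]
9. LOAD T1 → mem=4 r[T1]=4 [LOAD]
10. CAS T1 → mem=5 r[T1]=4 [OK]
11. LOAD T1 → mem=5 r[T1]=5 [LOAD]
12. CAS T1 → mem=6 r[T1]=5 [OK]
13. LOAD T1 → mem=6 r[T1]=6 [LOAD]
14. CAS T1 → mem=7 r[T1]=6 [OK]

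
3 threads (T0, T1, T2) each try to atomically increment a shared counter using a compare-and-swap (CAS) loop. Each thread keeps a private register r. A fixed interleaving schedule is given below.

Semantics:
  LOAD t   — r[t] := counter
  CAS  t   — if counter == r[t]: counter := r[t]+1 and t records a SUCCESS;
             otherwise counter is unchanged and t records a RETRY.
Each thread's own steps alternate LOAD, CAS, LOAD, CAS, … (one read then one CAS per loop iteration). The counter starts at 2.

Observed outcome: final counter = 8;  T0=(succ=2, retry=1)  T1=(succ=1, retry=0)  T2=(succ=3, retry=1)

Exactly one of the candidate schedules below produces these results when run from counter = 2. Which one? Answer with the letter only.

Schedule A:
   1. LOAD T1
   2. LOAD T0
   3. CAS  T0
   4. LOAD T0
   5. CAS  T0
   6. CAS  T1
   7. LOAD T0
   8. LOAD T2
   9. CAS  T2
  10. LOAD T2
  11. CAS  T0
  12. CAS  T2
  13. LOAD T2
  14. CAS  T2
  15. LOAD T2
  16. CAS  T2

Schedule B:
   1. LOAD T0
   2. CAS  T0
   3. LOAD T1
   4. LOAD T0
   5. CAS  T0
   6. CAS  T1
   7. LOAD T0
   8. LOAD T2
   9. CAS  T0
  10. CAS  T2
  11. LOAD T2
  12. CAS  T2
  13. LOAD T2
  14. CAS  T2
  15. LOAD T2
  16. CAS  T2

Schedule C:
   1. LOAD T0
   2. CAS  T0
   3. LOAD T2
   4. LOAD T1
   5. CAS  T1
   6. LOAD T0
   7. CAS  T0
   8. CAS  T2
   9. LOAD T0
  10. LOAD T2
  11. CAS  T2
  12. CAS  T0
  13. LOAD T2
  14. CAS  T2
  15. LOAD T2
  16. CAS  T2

C

Tracing schedule C:
T0 LOAD — after: cnt=2, r=2 — load
T0 CAS — after: cnt=3, r=2 — ok
T2 LOAD — after: cnt=3, r=3 — load
T1 LOAD — after: cnt=3, r=3 — load
T1 CAS — after: cnt=4, r=3 — ok
T0 LOAD — after: cnt=4, r=4 — load
T0 CAS — after: cnt=5, r=4 — ok
T2 CAS — after: cnt=5, r=3 — retry
T0 LOAD — after: cnt=5, r=5 — load
T2 LOAD — after: cnt=5, r=5 — load
T2 CAS — after: cnt=6, r=5 — ok
T0 CAS — after: cnt=6, r=5 — retry
T2 LOAD — after: cnt=6, r=6 — load
T2 CAS — after: cnt=7, r=6 — ok
T2 LOAD — after: cnt=7, r=7 — load
T2 CAS — after: cnt=8, r=7 — ok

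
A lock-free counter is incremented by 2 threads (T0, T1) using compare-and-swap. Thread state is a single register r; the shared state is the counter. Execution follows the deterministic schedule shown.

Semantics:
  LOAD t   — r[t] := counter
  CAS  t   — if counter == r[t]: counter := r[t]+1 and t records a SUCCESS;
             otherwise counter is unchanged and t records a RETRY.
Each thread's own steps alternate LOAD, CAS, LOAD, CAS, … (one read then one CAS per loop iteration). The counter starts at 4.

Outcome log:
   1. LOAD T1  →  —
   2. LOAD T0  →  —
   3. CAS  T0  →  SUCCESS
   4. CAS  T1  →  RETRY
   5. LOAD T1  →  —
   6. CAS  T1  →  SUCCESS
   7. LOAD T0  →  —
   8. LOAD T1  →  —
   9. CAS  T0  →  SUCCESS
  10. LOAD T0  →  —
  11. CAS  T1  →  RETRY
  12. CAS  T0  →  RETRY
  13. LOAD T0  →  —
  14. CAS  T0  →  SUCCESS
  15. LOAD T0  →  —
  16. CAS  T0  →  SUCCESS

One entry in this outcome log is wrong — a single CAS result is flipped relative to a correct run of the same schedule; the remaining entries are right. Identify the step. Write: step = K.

step = 12

Correct run:
#1 T1 reads 4
#2 T0 reads 4
#3 T0 CAS(4→5) writes; counter now 5
#4 T1 CAS(4→5) fails; counter now 5
#5 T1 reads 5
#6 T1 CAS(5→6) writes; counter now 6
#7 T0 reads 6
#8 T1 reads 6
#9 T0 CAS(6→7) writes; counter now 7
#10 T0 reads 7
#11 T1 CAS(6→7) fails; counter now 7
#12 T0 CAS(7→8) writes; counter now 8
#13 T0 reads 8
#14 T0 CAS(8→9) writes; counter now 9
#15 T0 reads 9
#16 T0 CAS(9→10) writes; counter now 10
Flip is step 12.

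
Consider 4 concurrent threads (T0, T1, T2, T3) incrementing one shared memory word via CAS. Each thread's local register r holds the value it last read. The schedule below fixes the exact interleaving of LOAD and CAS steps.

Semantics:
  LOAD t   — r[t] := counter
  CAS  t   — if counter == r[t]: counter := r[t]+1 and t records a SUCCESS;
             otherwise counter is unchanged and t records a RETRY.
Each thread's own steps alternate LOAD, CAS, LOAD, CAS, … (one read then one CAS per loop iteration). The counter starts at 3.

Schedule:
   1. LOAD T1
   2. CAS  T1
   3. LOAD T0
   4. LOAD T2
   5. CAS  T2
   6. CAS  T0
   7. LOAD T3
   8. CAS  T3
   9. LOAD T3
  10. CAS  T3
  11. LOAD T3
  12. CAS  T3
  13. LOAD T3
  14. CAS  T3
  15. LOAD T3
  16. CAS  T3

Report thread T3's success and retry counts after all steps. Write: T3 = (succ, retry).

T1 LOAD — after: cnt=3, r=3 — load
T1 CAS — after: cnt=4, r=3 — ok
T0 LOAD — after: cnt=4, r=4 — load
T2 LOAD — after: cnt=4, r=4 — load
T2 CAS — after: cnt=5, r=4 — ok
T0 CAS — after: cnt=5, r=4 — retry
T3 LOAD — after: cnt=5, r=5 — load
T3 CAS — after: cnt=6, r=5 — ok
T3 LOAD — after: cnt=6, r=6 — load
T3 CAS — after: cnt=7, r=6 — ok
T3 LOAD — after: cnt=7, r=7 — load
T3 CAS — after: cnt=8, r=7 — ok
T3 LOAD — after: cnt=8, r=8 — load
T3 CAS — after: cnt=9, r=8 — ok
T3 LOAD — after: cnt=9, r=9 — load
T3 CAS — after: cnt=10, r=9 — ok

T3 = (5, 0)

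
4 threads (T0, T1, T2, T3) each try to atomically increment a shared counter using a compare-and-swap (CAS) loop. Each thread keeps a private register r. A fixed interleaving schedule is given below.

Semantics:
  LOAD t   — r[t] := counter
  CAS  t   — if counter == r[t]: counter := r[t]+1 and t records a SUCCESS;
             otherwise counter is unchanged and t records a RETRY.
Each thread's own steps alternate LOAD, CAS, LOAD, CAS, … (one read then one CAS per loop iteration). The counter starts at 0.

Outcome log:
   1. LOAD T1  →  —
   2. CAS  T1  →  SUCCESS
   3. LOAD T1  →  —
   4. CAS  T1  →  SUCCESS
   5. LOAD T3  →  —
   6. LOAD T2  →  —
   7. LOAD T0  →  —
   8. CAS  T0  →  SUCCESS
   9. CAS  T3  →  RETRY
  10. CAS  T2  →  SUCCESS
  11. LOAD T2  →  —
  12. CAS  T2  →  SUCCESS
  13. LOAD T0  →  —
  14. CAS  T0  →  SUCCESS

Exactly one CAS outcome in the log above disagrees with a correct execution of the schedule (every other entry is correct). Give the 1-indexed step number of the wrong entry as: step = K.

Correct run:
step 1: T1 LOAD ⇒ load; ctr=0 reg=0
step 2: T1 CAS ⇒ ok; ctr=1 reg=0
step 3: T1 LOAD ⇒ load; ctr=1 reg=1
step 4: T1 CAS ⇒ ok; ctr=2 reg=1
step 5: T3 LOAD ⇒ load; ctr=2 reg=2
step 6: T2 LOAD ⇒ load; ctr=2 reg=2
step 7: T0 LOAD ⇒ load; ctr=2 reg=2
step 8: T0 CAS ⇒ ok; ctr=3 reg=2
step 9: T3 CAS ⇒ retry; ctr=3 reg=2
step 10: T2 CAS ⇒ retry; ctr=3 reg=2
step 11: T2 LOAD ⇒ load; ctr=3 reg=3
step 12: T2 CAS ⇒ ok; ctr=4 reg=3
step 13: T0 LOAD ⇒ load; ctr=4 reg=4
step 14: T0 CAS ⇒ ok; ctr=5 reg=4
Mismatch at 10.

step = 10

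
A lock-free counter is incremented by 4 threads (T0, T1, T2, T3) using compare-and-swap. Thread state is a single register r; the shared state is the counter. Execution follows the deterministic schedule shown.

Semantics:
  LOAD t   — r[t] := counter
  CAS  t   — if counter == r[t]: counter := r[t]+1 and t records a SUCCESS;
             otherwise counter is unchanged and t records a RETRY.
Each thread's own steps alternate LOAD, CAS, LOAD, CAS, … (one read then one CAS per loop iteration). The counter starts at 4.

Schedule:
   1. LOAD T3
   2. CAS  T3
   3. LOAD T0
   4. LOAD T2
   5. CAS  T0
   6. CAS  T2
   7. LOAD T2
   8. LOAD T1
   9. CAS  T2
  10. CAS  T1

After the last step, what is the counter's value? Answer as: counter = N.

counter = 7

1. LOAD T3 → mem=4 r[T3]=4 [LOAD]
2. CAS T3 → mem=5 r[T3]=4 [OK]
3. LOAD T0 → mem=5 r[T0]=5 [LOAD]
4. LOAD T2 → mem=5 r[T2]=5 [LOAD]
5. CAS T0 → mem=6 r[T0]=5 [OK]
6. CAS T2 → mem=6 r[T2]=5 [RETRY]
7. LOAD T2 → mem=6 r[T2]=6 [LOAD]
8. LOAD T1 → mem=6 r[T1]=6 [LOAD]
9. CAS T2 → mem=7 r[T2]=6 [OK]
10. CAS T1 → mem=7 r[T1]=6 [RETRY]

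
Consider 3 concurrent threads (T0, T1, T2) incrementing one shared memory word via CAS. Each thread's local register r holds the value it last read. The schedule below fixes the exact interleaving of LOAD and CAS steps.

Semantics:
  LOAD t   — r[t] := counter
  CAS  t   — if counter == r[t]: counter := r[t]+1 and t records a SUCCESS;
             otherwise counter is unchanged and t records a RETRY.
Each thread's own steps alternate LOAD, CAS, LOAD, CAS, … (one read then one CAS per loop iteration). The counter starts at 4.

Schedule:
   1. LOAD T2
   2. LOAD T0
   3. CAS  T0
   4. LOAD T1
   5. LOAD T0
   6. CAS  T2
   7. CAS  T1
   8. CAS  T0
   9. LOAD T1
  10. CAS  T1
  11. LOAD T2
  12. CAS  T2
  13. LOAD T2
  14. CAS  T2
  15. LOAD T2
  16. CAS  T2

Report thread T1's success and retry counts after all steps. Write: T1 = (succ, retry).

1. LOAD T2 → mem=4 r[T2]=4 [LOAD]
2. LOAD T0 → mem=4 r[T0]=4 [LOAD]
3. CAS T0 → mem=5 r[T0]=4 [OK]
4. LOAD T1 → mem=5 r[T1]=5 [LOAD]
5. LOAD T0 → mem=5 r[T0]=5 [LOAD]
6. CAS T2 → mem=5 r[T2]=4 [RETRY]
7. CAS T1 → mem=6 r[T1]=5 [OK]
8. CAS T0 → mem=6 r[T0]=5 [RETRY]
9. LOAD T1 → mem=6 r[T1]=6 [LOAD]
10. CAS T1 → mem=7 r[T1]=6 [OK]
11. LOAD T2 → mem=7 r[T2]=7 [LOAD]
12. CAS T2 → mem=8 r[T2]=7 [OK]
13. LOAD T2 → mem=8 r[T2]=8 [LOAD]
14. CAS T2 → mem=9 r[T2]=8 [OK]
15. LOAD T2 → mem=9 r[T2]=9 [LOAD]
16. CAS T2 → mem=10 r[T2]=9 [OK]

T1 = (2, 0)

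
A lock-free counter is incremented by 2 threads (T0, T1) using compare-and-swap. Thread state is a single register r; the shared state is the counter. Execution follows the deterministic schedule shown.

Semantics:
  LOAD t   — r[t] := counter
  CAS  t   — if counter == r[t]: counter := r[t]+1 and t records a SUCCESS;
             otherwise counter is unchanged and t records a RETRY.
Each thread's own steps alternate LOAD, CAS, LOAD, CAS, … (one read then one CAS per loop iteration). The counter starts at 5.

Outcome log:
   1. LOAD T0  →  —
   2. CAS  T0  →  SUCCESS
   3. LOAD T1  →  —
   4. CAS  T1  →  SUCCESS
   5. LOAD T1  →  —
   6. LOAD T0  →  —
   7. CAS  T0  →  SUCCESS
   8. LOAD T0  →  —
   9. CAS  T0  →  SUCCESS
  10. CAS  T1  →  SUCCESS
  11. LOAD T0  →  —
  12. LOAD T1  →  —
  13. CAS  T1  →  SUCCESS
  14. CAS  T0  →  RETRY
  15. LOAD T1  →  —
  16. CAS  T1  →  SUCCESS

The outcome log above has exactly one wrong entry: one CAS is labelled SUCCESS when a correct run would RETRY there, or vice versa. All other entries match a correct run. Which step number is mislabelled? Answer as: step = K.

Correct run:
T0 LOAD — after: cnt=5, r=5 — load
T0 CAS — after: cnt=6, r=5 — ok
T1 LOAD — after: cnt=6, r=6 — load
T1 CAS — after: cnt=7, r=6 — ok
T1 LOAD — after: cnt=7, r=7 — load
T0 LOAD — after: cnt=7, r=7 — load
T0 CAS — after: cnt=8, r=7 — ok
T0 LOAD — after: cnt=8, r=8 — load
T0 CAS — after: cnt=9, r=8 — ok
T1 CAS — after: cnt=9, r=7 — retry
T0 LOAD — after: cnt=9, r=9 — load
T1 LOAD — after: cnt=9, r=9 — load
T1 CAS — after: cnt=10, r=9 — ok
T0 CAS — after: cnt=10, r=9 — retry
T1 LOAD — after: cnt=10, r=10 — load
T1 CAS — after: cnt=11, r=10 — ok
Flip is step 10.

step = 10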